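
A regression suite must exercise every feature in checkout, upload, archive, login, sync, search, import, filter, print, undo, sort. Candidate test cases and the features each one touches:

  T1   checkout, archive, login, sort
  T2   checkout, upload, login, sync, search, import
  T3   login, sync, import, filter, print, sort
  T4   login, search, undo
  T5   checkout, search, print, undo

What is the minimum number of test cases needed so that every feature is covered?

4

T1, T2, T3, T4 together cover {checkout, upload, archive, login, sync, search, import, filter, print, undo, sort} — every feature.
No 3 of the 5 test cases cover everything (all 10 triples fall short), so 4 is minimum.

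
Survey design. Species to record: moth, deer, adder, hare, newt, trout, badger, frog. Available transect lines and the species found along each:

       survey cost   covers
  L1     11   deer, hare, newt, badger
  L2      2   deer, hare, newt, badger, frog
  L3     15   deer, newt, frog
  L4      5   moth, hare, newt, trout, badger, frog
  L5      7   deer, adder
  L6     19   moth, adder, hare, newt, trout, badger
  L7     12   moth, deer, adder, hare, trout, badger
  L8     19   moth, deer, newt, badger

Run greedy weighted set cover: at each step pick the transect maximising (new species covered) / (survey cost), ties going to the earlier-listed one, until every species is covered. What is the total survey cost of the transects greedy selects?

14

Pick 1: L2 adds 5 new (deer, hare, newt, badger, frog) at survey cost 2 (ratio 5/2).
Pick 2: L4 adds 2 new (moth, trout) at survey cost 5 (ratio 2/5).
Pick 3: L5 adds 1 new (adder) at survey cost 7 (ratio 1/7).
Greedy total survey cost: 2 + 5 + 7 = 14. (The true optimum is 12, so greedy overshoots here.)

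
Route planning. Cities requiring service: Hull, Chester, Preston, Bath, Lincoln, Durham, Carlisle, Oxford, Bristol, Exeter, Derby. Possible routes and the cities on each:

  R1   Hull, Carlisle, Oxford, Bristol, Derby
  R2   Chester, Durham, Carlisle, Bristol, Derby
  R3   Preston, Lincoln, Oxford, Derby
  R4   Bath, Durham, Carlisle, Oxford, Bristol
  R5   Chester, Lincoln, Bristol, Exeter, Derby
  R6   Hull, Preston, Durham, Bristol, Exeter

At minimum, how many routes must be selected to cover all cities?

R4, R5, R6 together cover {Hull, Chester, Preston, Bath, Lincoln, Durham, Carlisle, Oxford, Bristol, Exeter, Derby} — every city.
No 2 of the 6 routes cover everything (all 15 pairs fall short), so 3 is minimum.
Greedy (largest uncovered first) would take R1, R5, R4, R3 — 4 routes — but 3 suffice.

3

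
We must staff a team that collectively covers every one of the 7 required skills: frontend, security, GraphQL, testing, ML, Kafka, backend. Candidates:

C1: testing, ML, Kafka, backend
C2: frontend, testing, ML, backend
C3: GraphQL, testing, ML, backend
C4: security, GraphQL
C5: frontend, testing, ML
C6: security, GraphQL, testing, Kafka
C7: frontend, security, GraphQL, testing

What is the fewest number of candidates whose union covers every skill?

2

C1, C7 together cover {frontend, security, GraphQL, testing, ML, Kafka, backend} — every skill.
No single candidate contains all 7 skills, so 2 is optimal.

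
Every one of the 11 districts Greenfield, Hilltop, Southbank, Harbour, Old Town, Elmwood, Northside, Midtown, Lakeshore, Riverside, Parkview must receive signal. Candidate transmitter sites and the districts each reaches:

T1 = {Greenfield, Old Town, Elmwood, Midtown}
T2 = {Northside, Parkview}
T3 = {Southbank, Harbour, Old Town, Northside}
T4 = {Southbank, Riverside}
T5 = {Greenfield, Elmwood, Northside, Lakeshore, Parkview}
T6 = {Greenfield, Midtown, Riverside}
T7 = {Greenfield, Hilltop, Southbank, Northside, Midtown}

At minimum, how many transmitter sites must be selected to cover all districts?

4

T3, T4, T5, T7 together cover {Greenfield, Hilltop, Southbank, Harbour, Old Town, Elmwood, Northside, Midtown, Lakeshore, Riverside, Parkview} — every district.
No 3 of the 7 transmitter sites cover everything (all 35 triples fall short), so 4 is minimum.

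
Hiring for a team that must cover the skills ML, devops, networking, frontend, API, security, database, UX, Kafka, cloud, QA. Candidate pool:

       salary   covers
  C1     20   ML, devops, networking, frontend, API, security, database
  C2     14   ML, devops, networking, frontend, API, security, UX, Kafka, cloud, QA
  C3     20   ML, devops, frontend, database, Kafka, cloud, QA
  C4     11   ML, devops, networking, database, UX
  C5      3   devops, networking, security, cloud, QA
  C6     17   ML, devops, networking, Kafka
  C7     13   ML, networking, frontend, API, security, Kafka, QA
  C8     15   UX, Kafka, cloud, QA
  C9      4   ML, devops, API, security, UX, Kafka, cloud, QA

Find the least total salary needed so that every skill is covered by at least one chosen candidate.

C1, C9 cover every skill at salary 20 + 4 = 24.
Any cover uses at least 2 candidates; among all covering selections none totals below 24.

24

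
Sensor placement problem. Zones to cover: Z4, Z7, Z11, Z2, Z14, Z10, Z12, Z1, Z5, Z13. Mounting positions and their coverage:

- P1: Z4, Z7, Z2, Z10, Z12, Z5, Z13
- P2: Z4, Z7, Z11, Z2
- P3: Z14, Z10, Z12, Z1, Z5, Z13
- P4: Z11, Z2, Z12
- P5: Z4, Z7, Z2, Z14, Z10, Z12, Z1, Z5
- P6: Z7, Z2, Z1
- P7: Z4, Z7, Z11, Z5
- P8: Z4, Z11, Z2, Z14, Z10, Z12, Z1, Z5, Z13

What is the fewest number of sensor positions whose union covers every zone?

P1, P8 together cover {Z4, Z7, Z11, Z2, Z14, Z10, Z12, Z1, Z5, Z13} — every zone.
No single sensor position contains all 10 zones, so 2 is optimal.

2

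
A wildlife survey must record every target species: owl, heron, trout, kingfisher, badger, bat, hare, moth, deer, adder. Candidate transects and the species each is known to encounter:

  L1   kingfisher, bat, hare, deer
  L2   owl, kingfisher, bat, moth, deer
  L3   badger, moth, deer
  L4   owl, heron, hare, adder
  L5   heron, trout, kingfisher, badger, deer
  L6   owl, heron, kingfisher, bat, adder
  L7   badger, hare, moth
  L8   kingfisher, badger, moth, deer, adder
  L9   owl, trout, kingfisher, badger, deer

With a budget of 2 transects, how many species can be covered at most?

Choosing L2, L4 covers {owl, heron, kingfisher, bat, hare, moth, deer, adder} — 8 species.
No choice of 2 transects does better; here trout, badger are left uncovered.

8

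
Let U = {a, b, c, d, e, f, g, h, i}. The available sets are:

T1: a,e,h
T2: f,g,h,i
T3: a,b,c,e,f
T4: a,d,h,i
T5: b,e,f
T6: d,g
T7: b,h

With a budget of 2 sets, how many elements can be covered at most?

Choosing T2, T3 covers {a, b, c, e, f, g, h, i} — 8 elements.
No choice of 2 sets does better; here d is left uncovered.

8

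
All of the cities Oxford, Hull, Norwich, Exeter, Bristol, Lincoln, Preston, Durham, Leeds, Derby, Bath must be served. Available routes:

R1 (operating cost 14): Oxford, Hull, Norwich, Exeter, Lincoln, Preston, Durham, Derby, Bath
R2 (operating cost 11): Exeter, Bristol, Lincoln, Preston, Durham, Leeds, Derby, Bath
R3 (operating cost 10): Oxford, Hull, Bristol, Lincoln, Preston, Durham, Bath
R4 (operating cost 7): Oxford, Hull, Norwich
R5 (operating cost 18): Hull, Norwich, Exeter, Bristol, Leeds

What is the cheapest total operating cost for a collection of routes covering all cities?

18

R2, R4 cover every city at operating cost 11 + 7 = 18.
Any cover uses at least 2 routes; among all covering selections none totals below 18.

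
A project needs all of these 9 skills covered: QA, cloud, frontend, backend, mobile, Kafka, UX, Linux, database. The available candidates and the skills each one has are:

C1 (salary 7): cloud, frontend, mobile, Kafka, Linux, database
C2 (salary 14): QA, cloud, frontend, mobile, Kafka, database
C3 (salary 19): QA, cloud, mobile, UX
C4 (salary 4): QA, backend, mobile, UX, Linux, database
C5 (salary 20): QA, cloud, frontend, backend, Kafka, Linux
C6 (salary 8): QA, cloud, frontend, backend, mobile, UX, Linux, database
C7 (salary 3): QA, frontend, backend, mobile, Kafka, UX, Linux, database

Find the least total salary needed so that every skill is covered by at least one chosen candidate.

C1, C7 cover every skill at salary 7 + 3 = 10.
Any cover uses at least 2 candidates; among all covering selections none totals below 10.

10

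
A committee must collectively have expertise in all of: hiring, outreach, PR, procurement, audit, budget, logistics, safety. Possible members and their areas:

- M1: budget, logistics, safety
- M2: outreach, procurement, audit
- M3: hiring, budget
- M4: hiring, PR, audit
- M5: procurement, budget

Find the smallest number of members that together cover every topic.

M1, M2, M4 together cover {hiring, outreach, PR, procurement, audit, budget, logistics, safety} — every topic.
No 2 of the 5 members cover everything (all 10 pairs fall short), so 3 is minimum.

3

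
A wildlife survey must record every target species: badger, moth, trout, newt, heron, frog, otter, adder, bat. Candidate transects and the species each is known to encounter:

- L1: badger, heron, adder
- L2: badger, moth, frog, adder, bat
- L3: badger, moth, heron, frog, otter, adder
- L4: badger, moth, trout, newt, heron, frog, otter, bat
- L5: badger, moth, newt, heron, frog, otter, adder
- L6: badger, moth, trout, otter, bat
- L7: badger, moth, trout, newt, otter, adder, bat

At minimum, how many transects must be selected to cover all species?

L1, L4 together cover {badger, moth, trout, newt, heron, frog, otter, adder, bat} — every species.
No single transect contains all 9 species, so 2 is optimal.

2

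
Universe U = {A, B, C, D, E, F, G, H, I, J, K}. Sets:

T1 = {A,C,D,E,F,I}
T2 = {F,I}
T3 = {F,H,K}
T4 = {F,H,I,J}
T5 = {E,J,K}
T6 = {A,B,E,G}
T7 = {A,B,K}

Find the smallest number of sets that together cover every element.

T1, T3, T4, T6 together cover {A, B, C, D, E, F, G, H, I, J, K} — every element.
No 3 of the 7 sets cover everything (all 35 triples fall short), so 4 is minimum.

4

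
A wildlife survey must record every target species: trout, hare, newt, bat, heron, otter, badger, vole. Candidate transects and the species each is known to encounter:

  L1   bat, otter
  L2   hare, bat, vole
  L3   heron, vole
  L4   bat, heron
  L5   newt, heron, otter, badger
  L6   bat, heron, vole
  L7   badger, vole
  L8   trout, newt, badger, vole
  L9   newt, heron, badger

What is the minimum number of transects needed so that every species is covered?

L2, L5, L8 together cover {trout, hare, newt, bat, heron, otter, badger, vole} — every species.
No 2 of the 9 transects cover everything (all 36 pairs fall short), so 3 is minimum.

3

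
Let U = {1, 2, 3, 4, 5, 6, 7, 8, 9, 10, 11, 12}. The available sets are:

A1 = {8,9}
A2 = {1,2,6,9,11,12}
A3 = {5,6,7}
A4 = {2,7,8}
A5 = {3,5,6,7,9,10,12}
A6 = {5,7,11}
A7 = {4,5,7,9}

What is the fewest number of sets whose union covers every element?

4

A1, A2, A5, A7 together cover {1, 2, 3, 4, 5, 6, 7, 8, 9, 10, 11, 12} — every element.
No 3 of the 7 sets cover everything (all 35 triples fall short), so 4 is minimum.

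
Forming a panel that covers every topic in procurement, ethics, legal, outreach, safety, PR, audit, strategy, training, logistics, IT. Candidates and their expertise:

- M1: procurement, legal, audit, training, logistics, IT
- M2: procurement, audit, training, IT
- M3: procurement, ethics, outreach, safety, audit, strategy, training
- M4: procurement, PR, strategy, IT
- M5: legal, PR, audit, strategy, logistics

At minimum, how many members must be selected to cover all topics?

3

M1, M3, M4 together cover {procurement, ethics, legal, outreach, safety, PR, audit, strategy, training, logistics, IT} — every topic.
No 2 of the 5 members cover everything (all 10 pairs fall short), so 3 is minimum.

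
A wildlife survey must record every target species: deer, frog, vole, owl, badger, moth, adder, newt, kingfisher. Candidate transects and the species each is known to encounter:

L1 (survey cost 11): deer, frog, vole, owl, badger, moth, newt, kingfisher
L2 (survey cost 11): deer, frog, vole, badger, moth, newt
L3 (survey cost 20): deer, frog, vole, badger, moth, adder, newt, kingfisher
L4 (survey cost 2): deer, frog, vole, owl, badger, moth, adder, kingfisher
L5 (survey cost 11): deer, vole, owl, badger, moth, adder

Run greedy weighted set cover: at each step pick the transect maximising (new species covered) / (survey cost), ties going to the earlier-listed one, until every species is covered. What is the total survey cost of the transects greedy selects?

13

Pick 1: L4 adds 8 new (deer, frog, vole, owl, badger, moth, adder, kingfisher) at survey cost 2 (ratio 8/2).
Pick 2: L1 adds 1 new (newt) at survey cost 11 (ratio 1/11).
Greedy total survey cost: 2 + 11 = 13.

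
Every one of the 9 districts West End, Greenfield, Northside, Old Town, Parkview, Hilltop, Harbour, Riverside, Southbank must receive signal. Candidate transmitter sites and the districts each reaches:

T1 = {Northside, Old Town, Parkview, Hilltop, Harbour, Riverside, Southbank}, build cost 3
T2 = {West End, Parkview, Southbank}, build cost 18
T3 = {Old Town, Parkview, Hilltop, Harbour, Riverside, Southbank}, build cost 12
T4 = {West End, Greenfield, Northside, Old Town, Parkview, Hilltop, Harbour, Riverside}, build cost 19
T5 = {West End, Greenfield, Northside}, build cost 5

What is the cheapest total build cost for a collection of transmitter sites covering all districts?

8

T1, T5 cover every district at build cost 3 + 5 = 8.
Any cover uses at least 2 transmitter sites; among all covering selections none totals below 8.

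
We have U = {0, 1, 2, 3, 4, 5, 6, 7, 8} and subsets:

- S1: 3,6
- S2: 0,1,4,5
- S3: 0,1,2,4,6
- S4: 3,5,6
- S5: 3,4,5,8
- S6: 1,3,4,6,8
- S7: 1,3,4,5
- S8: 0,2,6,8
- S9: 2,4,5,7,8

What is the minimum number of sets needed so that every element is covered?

3

S1, S2, S9 together cover {0, 1, 2, 3, 4, 5, 6, 7, 8} — every element.
No 2 of the 9 sets cover everything (all 36 pairs fall short), so 3 is minimum.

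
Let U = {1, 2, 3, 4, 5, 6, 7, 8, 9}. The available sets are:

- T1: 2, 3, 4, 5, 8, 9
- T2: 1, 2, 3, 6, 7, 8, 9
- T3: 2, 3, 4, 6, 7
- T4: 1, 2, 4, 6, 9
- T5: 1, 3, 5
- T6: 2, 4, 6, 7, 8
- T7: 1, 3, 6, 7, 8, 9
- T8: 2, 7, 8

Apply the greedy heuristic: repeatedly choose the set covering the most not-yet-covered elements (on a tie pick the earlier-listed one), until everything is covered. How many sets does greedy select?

2

Pick 1: T2 covers 7 new elements (1, 2, 3, 6, 7, 8, 9).
Pick 2: T1 covers 2 new elements (4, 5).
Greedy uses 2 sets.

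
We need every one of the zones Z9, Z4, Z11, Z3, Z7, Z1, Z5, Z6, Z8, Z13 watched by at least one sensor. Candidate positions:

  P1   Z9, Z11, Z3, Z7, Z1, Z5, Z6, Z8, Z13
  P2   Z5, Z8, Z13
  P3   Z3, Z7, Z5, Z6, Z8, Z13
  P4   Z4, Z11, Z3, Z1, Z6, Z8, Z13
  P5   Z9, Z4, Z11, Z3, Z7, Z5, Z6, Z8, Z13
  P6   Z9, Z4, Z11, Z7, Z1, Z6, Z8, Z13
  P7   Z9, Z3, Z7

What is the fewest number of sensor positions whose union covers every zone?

P1, P4 together cover {Z9, Z4, Z11, Z3, Z7, Z1, Z5, Z6, Z8, Z13} — every zone.
No single sensor position contains all 10 zones, so 2 is optimal.

2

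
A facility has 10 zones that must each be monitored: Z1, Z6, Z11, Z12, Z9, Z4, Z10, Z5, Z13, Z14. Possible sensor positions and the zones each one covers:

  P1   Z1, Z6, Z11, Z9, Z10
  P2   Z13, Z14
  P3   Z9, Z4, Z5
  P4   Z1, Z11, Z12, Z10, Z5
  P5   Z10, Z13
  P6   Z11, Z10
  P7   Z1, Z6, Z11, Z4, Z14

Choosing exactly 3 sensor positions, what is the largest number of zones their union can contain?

9

Choosing P1, P2, P3 covers {Z1, Z6, Z11, Z9, Z4, Z10, Z5, Z13, Z14} — 9 zones.
No choice of 3 sensor positions does better; here Z12 is left uncovered.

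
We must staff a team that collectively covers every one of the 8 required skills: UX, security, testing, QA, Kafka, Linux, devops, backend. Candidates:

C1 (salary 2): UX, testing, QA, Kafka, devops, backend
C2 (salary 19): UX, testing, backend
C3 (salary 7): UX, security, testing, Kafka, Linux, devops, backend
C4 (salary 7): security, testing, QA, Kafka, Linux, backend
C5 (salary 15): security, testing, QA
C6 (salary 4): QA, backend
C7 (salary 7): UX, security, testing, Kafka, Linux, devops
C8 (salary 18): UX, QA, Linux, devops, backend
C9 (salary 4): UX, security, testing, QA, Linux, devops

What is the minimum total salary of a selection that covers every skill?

6

C1, C9 cover every skill at salary 2 + 4 = 6.
Any cover uses at least 2 candidates; among all covering selections none totals below 6.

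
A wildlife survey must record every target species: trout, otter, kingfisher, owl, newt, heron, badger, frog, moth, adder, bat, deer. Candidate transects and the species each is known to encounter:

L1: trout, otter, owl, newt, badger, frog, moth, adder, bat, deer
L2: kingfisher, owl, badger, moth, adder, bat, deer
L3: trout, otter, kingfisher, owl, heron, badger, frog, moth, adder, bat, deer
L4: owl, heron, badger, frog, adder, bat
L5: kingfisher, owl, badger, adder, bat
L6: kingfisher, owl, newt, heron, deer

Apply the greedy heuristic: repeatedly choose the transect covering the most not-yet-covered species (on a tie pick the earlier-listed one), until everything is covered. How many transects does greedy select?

2

Pick 1: L3 covers 11 new species (trout, otter, kingfisher, owl, heron, badger, frog, moth, adder, bat, deer).
Pick 2: L1 covers 1 new species (newt).
Greedy uses 2 transects.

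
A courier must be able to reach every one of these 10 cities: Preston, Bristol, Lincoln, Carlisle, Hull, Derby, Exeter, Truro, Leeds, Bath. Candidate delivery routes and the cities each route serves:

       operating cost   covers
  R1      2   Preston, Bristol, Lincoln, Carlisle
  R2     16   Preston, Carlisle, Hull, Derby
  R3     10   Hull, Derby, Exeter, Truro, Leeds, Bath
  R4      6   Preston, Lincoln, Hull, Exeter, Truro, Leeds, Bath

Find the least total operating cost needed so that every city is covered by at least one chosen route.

12

R1, R3 cover every city at operating cost 2 + 10 = 12.
Any cover uses at least 2 routes; among all covering selections none totals below 12.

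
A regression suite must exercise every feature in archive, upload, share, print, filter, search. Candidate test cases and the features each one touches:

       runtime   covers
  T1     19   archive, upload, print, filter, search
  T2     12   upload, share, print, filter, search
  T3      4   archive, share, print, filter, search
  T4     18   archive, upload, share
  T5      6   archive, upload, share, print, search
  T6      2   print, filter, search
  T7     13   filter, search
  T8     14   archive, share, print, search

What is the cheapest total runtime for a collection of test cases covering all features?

8

T5, T6 cover every feature at runtime 6 + 2 = 8.
Any cover uses at least 2 test cases; among all covering selections none totals below 8.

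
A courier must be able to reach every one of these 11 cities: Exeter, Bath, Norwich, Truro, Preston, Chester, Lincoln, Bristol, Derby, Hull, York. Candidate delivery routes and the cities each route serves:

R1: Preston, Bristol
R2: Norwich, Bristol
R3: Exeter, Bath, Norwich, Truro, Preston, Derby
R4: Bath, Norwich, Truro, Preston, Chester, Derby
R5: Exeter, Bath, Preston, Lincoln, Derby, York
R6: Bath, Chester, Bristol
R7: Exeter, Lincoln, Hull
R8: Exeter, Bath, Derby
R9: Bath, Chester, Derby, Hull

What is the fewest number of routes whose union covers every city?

4

R1, R3, R5, R9 together cover {Exeter, Bath, Norwich, Truro, Preston, Chester, Lincoln, Bristol, Derby, Hull, York} — every city.
No 3 of the 9 routes cover everything (all 84 triples fall short), so 4 is minimum.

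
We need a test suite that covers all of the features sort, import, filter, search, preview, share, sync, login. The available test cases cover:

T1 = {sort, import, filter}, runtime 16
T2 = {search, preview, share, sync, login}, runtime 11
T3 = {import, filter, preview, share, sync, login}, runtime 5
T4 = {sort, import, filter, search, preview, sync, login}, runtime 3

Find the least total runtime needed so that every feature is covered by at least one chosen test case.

8

T3, T4 cover every feature at runtime 5 + 3 = 8.
Any cover uses at least 2 test cases; among all covering selections none totals below 8.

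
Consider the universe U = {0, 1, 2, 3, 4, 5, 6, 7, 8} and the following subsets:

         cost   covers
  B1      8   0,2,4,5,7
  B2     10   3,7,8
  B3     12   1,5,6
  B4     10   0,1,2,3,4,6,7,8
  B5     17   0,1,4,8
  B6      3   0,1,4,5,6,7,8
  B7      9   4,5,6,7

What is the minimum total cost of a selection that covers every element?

B4, B6 cover every element at cost 10 + 3 = 13.
Any cover uses at least 2 sets; among all covering selections none totals below 13.

13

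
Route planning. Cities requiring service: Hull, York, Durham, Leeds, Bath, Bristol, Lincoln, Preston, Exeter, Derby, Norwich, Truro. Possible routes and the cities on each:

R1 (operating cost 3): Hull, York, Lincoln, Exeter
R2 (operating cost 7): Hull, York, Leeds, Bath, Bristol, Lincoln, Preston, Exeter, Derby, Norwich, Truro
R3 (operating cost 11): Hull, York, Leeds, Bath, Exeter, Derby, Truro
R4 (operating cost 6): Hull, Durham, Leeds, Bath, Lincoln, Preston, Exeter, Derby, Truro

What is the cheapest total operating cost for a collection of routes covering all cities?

R2, R4 cover every city at operating cost 7 + 6 = 13.
Any cover uses at least 2 routes; among all covering selections none totals below 13.

13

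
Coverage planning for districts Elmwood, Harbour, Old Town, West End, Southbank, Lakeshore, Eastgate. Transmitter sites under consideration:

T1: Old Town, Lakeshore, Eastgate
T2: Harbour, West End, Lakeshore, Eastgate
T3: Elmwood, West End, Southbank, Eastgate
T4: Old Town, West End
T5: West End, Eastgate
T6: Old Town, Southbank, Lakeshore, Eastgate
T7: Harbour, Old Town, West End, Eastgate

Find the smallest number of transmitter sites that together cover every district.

T1, T2, T3 together cover {Elmwood, Harbour, Old Town, West End, Southbank, Lakeshore, Eastgate} — every district.
No 2 of the 7 transmitter sites cover everything (all 21 pairs fall short), so 3 is minimum.

3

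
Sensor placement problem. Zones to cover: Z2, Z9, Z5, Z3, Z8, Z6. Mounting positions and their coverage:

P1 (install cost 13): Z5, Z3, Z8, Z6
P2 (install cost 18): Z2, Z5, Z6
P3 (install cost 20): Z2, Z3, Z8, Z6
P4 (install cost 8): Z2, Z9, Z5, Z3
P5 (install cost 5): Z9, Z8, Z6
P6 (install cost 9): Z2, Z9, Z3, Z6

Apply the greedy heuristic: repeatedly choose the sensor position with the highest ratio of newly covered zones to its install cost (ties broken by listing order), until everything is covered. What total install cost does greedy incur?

13

Pick 1: P5 adds 3 new (Z9, Z8, Z6) at install cost 5 (ratio 3/5).
Pick 2: P4 adds 3 new (Z2, Z5, Z3) at install cost 8 (ratio 3/8).
Greedy total install cost: 5 + 8 = 13.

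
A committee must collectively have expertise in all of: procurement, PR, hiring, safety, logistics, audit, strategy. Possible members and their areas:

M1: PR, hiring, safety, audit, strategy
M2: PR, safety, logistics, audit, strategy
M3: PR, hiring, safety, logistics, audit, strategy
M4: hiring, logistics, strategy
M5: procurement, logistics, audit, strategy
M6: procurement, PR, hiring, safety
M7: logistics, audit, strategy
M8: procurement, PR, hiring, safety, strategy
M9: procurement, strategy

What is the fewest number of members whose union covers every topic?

M1, M5 together cover {procurement, PR, hiring, safety, logistics, audit, strategy} — every topic.
No single member contains all 7 topics, so 2 is optimal.

2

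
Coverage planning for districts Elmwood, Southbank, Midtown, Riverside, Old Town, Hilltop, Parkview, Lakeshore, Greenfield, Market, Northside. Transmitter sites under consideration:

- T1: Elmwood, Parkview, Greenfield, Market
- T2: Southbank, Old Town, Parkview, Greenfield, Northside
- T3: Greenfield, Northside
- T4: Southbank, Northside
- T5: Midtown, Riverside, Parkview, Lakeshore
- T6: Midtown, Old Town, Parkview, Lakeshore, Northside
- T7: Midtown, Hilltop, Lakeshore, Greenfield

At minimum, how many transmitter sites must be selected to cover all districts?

4

T1, T2, T5, T7 together cover {Elmwood, Southbank, Midtown, Riverside, Old Town, Hilltop, Parkview, Lakeshore, Greenfield, Market, Northside} — every district.
No 3 of the 7 transmitter sites cover everything (all 35 triples fall short), so 4 is minimum.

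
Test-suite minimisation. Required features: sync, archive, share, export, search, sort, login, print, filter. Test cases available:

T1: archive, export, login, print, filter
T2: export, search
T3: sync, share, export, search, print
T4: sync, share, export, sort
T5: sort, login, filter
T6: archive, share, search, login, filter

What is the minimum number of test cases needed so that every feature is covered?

3

T1, T2, T4 together cover {sync, archive, share, export, search, sort, login, print, filter} — every feature.
No 2 of the 6 test cases cover everything (all 15 pairs fall short), so 3 is minimum.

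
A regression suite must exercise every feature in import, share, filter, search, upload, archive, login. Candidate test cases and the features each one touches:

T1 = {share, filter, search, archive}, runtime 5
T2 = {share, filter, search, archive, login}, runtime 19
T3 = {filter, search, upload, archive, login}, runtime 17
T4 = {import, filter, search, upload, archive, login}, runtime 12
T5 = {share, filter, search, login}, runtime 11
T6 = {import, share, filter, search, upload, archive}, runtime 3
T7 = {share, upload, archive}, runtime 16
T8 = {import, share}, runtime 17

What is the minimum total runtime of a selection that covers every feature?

T5, T6 cover every feature at runtime 11 + 3 = 14.
Any cover uses at least 2 test cases; among all covering selections none totals below 14.

14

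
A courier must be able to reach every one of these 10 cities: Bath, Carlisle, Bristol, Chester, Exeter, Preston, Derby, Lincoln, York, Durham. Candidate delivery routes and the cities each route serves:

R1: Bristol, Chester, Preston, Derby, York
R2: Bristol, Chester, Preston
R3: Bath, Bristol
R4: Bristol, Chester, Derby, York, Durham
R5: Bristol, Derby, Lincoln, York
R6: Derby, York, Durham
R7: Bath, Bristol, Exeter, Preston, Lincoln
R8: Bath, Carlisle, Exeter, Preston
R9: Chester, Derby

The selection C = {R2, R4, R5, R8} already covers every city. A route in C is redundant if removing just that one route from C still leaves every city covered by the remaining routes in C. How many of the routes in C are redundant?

1

Drop R2: the rest still cover every city — redundant.
Drop R4: Durham uncovered — not redundant.
Drop R5: Lincoln uncovered — not redundant.
Drop R8: Bath, Carlisle, Exeter uncovered — not redundant.
1 redundant: R2.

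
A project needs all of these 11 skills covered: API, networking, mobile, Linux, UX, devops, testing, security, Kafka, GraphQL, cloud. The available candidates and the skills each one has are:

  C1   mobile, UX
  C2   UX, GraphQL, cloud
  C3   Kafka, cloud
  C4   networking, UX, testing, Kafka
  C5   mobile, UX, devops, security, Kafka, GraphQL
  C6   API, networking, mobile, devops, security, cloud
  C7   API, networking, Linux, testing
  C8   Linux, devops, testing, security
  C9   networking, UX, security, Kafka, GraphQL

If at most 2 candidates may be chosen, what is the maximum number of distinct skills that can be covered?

10

Choosing C5, C7 covers {API, networking, mobile, Linux, UX, devops, testing, security, Kafka, GraphQL} — 10 skills.
No choice of 2 candidates does better; here cloud is left uncovered.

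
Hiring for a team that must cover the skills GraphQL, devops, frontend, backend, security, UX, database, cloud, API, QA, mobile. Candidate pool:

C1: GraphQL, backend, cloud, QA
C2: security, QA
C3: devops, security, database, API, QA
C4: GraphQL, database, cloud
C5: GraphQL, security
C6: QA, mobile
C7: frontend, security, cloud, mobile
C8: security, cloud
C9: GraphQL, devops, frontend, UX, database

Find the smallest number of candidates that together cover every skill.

C1, C3, C6, C9 together cover {GraphQL, devops, frontend, backend, security, UX, database, cloud, API, QA, mobile} — every skill.
No 3 of the 9 candidates cover everything (all 84 triples fall short), so 4 is minimum.

4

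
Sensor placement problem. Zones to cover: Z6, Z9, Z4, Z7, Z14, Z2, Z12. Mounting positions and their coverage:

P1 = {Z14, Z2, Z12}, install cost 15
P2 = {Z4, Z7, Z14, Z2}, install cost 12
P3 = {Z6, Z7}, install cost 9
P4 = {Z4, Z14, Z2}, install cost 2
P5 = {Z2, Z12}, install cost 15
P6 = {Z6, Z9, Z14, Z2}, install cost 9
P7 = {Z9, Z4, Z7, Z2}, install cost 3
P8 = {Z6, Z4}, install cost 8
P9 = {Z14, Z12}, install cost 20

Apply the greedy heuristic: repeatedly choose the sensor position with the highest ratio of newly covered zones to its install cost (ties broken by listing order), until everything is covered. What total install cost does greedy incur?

28

Pick 1: P4 adds 3 new (Z4, Z14, Z2) at install cost 2 (ratio 3/2).
Pick 2: P7 adds 2 new (Z9, Z7) at install cost 3 (ratio 2/3).
Pick 3: P8 adds 1 new (Z6) at install cost 8 (ratio 1/8).
Pick 4: P1 adds 1 new (Z12) at install cost 15 (ratio 1/15).
Greedy total install cost: 2 + 3 + 8 + 15 = 28. (The true optimum is 26, so greedy overshoots here.)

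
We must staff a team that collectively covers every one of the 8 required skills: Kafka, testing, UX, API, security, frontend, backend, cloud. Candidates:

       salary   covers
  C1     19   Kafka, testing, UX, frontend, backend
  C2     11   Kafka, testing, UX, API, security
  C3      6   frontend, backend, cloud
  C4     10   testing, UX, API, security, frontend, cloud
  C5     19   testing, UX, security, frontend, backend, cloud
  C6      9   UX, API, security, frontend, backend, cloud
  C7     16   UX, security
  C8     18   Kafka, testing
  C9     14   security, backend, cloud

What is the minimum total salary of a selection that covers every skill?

C2, C3 cover every skill at salary 11 + 6 = 17.
Any cover uses at least 2 candidates; among all covering selections none totals below 17.

17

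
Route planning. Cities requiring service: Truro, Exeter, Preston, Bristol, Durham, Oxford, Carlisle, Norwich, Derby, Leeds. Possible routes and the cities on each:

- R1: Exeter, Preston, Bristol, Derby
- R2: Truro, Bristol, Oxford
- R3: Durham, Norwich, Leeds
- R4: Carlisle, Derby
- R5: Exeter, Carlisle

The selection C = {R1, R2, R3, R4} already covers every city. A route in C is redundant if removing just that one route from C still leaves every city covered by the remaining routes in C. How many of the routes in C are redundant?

0

Drop R1: Exeter, Preston uncovered — not redundant.
Drop R2: Truro, Oxford uncovered — not redundant.
Drop R3: Durham, Norwich, Leeds uncovered — not redundant.
Drop R4: Carlisle uncovered — not redundant.
None of the routes in C is redundant.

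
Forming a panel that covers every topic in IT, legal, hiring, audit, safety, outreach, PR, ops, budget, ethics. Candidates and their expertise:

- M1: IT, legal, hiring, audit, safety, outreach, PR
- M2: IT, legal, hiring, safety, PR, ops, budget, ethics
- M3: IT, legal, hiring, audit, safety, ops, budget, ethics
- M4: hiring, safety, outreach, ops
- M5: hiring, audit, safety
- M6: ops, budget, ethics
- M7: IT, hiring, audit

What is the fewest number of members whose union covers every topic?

M1, M2 together cover {IT, legal, hiring, audit, safety, outreach, PR, ops, budget, ethics} — every topic.
No single member contains all 10 topics, so 2 is optimal.

2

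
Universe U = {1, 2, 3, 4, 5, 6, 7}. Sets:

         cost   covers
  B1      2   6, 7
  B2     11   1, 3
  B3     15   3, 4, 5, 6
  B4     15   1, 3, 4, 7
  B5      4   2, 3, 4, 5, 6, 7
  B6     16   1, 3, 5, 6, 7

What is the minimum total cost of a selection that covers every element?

B2, B5 cover every element at cost 11 + 4 = 15.
Any cover uses at least 2 sets; among all covering selections none totals below 15.

15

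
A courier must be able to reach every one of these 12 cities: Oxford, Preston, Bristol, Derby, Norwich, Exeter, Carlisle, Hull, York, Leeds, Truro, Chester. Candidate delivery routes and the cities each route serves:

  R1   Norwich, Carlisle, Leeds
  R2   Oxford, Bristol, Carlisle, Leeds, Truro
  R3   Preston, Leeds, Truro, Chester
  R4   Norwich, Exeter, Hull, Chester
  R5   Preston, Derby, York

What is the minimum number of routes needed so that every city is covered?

R2, R4, R5 together cover {Oxford, Preston, Bristol, Derby, Norwich, Exeter, Carlisle, Hull, York, Leeds, Truro, Chester} — every city.
No 2 of the 5 routes cover everything (all 10 pairs fall short), so 3 is minimum.

3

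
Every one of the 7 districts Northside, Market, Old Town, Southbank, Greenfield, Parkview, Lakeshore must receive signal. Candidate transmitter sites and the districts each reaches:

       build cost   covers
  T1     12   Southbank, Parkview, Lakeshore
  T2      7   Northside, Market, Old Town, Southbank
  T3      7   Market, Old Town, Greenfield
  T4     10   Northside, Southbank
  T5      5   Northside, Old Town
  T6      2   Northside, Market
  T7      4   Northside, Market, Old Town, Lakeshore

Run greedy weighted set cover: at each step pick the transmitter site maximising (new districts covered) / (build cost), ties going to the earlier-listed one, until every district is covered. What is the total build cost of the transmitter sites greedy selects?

Pick 1: T6 adds 2 new (Northside, Market) at build cost 2 (ratio 2/2).
Pick 2: T7 adds 2 new (Old Town, Lakeshore) at build cost 4 (ratio 2/4).
Pick 3: T1 adds 2 new (Southbank, Parkview) at build cost 12 (ratio 2/12).
Pick 4: T3 adds 1 new (Greenfield) at build cost 7 (ratio 1/7).
Greedy total build cost: 2 + 4 + 12 + 7 = 25. (The true optimum is 21, so greedy overshoots here.)

25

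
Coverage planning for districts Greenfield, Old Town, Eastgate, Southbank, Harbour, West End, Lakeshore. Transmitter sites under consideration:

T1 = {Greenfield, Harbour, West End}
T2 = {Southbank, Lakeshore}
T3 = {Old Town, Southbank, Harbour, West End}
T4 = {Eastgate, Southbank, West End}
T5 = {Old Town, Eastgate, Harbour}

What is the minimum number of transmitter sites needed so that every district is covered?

T1, T2, T5 together cover {Greenfield, Old Town, Eastgate, Southbank, Harbour, West End, Lakeshore} — every district.
No 2 of the 5 transmitter sites cover everything (all 10 pairs fall short), so 3 is minimum.
Greedy (largest uncovered first) would take T3, T1, T2, T4 — 4 transmitter sites — but 3 suffice.

3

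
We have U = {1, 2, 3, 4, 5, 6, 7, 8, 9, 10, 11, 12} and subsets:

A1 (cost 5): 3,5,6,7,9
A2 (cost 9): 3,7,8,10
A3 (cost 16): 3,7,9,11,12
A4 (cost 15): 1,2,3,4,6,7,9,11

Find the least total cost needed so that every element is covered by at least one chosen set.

45

A1, A2, A3, A4 cover every element at cost 5 + 9 + 16 + 15 = 45.
Any cover uses at least 4 sets; among all covering selections none totals below 45.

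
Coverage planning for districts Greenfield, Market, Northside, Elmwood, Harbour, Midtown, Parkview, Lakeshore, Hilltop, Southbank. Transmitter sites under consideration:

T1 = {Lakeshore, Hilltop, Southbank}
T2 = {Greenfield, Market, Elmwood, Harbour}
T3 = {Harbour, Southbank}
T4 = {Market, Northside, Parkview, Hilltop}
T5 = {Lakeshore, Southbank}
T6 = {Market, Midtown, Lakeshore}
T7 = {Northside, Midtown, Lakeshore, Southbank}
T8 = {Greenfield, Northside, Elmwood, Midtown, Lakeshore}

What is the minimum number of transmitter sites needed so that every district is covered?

3

T2, T4, T7 together cover {Greenfield, Market, Northside, Elmwood, Harbour, Midtown, Parkview, Lakeshore, Hilltop, Southbank} — every district.
No 2 of the 8 transmitter sites cover everything (all 28 pairs fall short), so 3 is minimum.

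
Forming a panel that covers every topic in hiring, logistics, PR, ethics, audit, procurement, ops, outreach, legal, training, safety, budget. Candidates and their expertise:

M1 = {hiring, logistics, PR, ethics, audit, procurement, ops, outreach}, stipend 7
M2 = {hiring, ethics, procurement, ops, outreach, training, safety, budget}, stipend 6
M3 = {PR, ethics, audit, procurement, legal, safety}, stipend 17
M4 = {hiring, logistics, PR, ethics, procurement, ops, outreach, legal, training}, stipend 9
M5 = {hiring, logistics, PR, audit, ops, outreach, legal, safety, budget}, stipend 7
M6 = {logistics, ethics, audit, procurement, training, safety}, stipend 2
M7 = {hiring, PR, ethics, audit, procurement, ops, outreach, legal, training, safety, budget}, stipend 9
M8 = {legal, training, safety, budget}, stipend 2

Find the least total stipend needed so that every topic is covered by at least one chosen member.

9

M1, M8 cover every topic at stipend 7 + 2 = 9.
Any cover uses at least 2 members; among all covering selections none totals below 9.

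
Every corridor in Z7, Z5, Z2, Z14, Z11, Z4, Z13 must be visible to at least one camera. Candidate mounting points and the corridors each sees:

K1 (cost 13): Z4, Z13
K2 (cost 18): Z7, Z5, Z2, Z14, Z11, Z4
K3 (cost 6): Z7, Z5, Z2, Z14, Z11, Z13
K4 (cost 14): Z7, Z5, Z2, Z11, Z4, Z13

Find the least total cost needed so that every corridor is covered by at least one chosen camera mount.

19

K1, K3 cover every corridor at cost 13 + 6 = 19.
Any cover uses at least 2 camera mounts; among all covering selections none totals below 19.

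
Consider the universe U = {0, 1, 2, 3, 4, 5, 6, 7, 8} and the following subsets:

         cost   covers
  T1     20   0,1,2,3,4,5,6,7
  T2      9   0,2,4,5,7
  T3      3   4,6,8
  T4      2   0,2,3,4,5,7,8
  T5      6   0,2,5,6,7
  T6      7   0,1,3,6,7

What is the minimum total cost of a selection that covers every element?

9

T4, T6 cover every element at cost 2 + 7 = 9.
Any cover uses at least 2 sets; among all covering selections none totals below 9.
Greedy by coverage-per-cost would pick T4, T3, T6 for 12 — worse than the optimum 9.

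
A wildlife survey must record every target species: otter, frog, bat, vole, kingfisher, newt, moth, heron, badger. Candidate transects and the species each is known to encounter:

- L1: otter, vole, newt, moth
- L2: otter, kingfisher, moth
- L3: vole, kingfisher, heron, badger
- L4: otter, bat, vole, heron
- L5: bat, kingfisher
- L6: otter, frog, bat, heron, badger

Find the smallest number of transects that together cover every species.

3

L1, L2, L6 together cover {otter, frog, bat, vole, kingfisher, newt, moth, heron, badger} — every species.
No 2 of the 6 transects cover everything (all 15 pairs fall short), so 3 is minimum.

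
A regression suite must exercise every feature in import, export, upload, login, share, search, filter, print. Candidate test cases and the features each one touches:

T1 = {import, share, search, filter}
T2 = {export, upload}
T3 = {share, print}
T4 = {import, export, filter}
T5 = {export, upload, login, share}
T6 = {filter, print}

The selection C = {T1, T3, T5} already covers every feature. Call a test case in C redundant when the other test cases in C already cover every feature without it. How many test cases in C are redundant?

0

Drop T1: import, search, filter uncovered — not redundant.
Drop T3: print uncovered — not redundant.
Drop T5: export, upload, login uncovered — not redundant.
None of the test cases in C is redundant.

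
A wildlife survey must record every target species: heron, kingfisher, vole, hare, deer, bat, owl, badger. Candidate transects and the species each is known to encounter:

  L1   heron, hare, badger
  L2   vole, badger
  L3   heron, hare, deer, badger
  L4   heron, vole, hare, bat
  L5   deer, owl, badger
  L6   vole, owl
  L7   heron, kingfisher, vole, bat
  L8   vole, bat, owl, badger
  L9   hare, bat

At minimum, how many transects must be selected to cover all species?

L1, L5, L7 together cover {heron, kingfisher, vole, hare, deer, bat, owl, badger} — every species.
No 2 of the 9 transects cover everything (all 36 pairs fall short), so 3 is minimum.

3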